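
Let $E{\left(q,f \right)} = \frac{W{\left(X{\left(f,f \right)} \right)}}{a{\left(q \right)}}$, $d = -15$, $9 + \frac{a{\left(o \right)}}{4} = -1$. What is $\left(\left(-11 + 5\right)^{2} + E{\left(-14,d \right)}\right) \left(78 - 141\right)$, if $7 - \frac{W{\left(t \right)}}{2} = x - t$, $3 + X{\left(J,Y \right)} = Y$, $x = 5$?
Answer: $- \frac{11592}{5} \approx -2318.4$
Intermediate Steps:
$a{\left(o \right)} = -40$ ($a{\left(o \right)} = -36 + 4 \left(-1\right) = -36 - 4 = -40$)
$X{\left(J,Y \right)} = -3 + Y$
$W{\left(t \right)} = 4 + 2 t$ ($W{\left(t \right)} = 14 - 2 \left(5 - t\right) = 14 + \left(-10 + 2 t\right) = 4 + 2 t$)
$E{\left(q,f \right)} = \frac{1}{20} - \frac{f}{20}$ ($E{\left(q,f \right)} = \frac{4 + 2 \left(-3 + f\right)}{-40} = \left(4 + \left(-6 + 2 f\right)\right) \left(- \frac{1}{40}\right) = \left(-2 + 2 f\right) \left(- \frac{1}{40}\right) = \frac{1}{20} - \frac{f}{20}$)
$\left(\left(-11 + 5\right)^{2} + E{\left(-14,d \right)}\right) \left(78 - 141\right) = \left(\left(-11 + 5\right)^{2} + \left(\frac{1}{20} - - \frac{3}{4}\right)\right) \left(78 - 141\right) = \left(\left(-6\right)^{2} + \left(\frac{1}{20} + \frac{3}{4}\right)\right) \left(-63\right) = \left(36 + \frac{4}{5}\right) \left(-63\right) = \frac{184}{5} \left(-63\right) = - \frac{11592}{5}$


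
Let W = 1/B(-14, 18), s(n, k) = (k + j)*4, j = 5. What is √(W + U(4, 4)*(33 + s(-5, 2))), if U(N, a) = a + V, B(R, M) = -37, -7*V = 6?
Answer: √12858573/259 ≈ 13.845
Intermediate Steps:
V = -6/7 (V = -⅐*6 = -6/7 ≈ -0.85714)
s(n, k) = 20 + 4*k (s(n, k) = (k + 5)*4 = (5 + k)*4 = 20 + 4*k)
U(N, a) = -6/7 + a (U(N, a) = a - 6/7 = -6/7 + a)
W = -1/37 (W = 1/(-37) = -1/37 ≈ -0.027027)
√(W + U(4, 4)*(33 + s(-5, 2))) = √(-1/37 + (-6/7 + 4)*(33 + (20 + 4*2))) = √(-1/37 + 22*(33 + (20 + 8))/7) = √(-1/37 + 22*(33 + 28)/7) = √(-1/37 + (22/7)*61) = √(-1/37 + 1342/7) = √(49647/259) = √12858573/259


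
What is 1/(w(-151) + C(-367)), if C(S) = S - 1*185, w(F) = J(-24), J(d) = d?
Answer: -1/576 ≈ -0.0017361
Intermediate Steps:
w(F) = -24
C(S) = -185 + S (C(S) = S - 185 = -185 + S)
1/(w(-151) + C(-367)) = 1/(-24 + (-185 - 367)) = 1/(-24 - 552) = 1/(-576) = -1/576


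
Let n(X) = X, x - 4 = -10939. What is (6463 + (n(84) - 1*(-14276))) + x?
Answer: 9888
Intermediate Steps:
x = -10935 (x = 4 - 10939 = -10935)
(6463 + (n(84) - 1*(-14276))) + x = (6463 + (84 - 1*(-14276))) - 10935 = (6463 + (84 + 14276)) - 10935 = (6463 + 14360) - 10935 = 20823 - 10935 = 9888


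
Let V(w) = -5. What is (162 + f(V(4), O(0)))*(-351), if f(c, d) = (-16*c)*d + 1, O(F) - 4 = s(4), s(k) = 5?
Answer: -309933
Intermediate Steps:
O(F) = 9 (O(F) = 4 + 5 = 9)
f(c, d) = 1 - 16*c*d (f(c, d) = -16*c*d + 1 = 1 - 16*c*d)
(162 + f(V(4), O(0)))*(-351) = (162 + (1 - 16*(-5)*9))*(-351) = (162 + (1 + 720))*(-351) = (162 + 721)*(-351) = 883*(-351) = -309933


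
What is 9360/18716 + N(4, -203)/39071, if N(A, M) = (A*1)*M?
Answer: 87626792/182813209 ≈ 0.47932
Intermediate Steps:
N(A, M) = A*M
9360/18716 + N(4, -203)/39071 = 9360/18716 + (4*(-203))/39071 = 9360*(1/18716) - 812*1/39071 = 2340/4679 - 812/39071 = 87626792/182813209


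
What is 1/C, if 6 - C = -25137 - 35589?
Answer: 1/60732 ≈ 1.6466e-5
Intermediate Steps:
C = 60732 (C = 6 - (-25137 - 35589) = 6 - 1*(-60726) = 6 + 60726 = 60732)
1/C = 1/60732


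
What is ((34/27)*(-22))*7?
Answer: -5236/27 ≈ -193.93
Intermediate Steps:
((34/27)*(-22))*7 = -748/27*7 = -5236/27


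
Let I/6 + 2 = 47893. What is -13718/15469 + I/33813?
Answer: 1327036180/174351099 ≈ 7.6113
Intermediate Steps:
I = 287346 (I = -12 + 6*47893 = -12 + 287358 = 287346)
-13718/15469 + I/33813 = -13718/15469 + 287346/33813 = -13718*1/15469 + 287346*(1/33813) = -13718/15469 + 95782/11271 = 1327036180/174351099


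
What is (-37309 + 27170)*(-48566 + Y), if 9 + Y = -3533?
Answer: 528323012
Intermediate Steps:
Y = -3542 (Y = -9 - 3533 = -3542)
(-37309 + 27170)*(-48566 + Y) = (-37309 + 27170)*(-48566 - 3542) = -10139*(-52108) = 528323012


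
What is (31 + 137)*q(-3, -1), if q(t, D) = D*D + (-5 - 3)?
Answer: -1176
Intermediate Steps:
q(t, D) = -8 + D² (q(t, D) = D² - 8 = -8 + D²)
(31 + 137)*q(-3, -1) = (31 + 137)*(-8 + (-1)²) = 168*(-8 + 1) = 168*(-7) = -1176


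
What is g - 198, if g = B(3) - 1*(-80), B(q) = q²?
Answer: -109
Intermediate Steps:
g = 89 (g = 3² - 1*(-80) = 9 + 80 = 89)
g - 198 = 89 - 198 = -109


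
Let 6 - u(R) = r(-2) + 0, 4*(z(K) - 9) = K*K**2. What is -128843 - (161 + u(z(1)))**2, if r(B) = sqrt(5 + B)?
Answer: -156735 + 334*sqrt(3) ≈ -1.5616e+5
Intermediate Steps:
z(K) = 9 + K**3/4 (z(K) = 9 + (K*K**2)/4 = 9 + K**3/4)
u(R) = 6 - sqrt(3) (u(R) = 6 - (sqrt(5 - 2) + 0) = 6 - (sqrt(3) + 0) = 6 - sqrt(3))
-128843 - (161 + u(z(1)))**2 = -128843 - (161 + (6 - sqrt(3)))**2 = -128843 - (167 - sqrt(3))**2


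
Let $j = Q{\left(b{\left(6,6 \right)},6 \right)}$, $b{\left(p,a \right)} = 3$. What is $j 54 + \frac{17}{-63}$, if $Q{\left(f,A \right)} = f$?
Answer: $\frac{10189}{63} \approx 161.73$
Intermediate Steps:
$j = 3$
$j 54 + \frac{17}{-63} = 3 \cdot 54 + \frac{17}{-63} = 162 + 17 \left(- \frac{1}{63}\right) = 162 - \frac{17}{63} = \frac{10189}{63}$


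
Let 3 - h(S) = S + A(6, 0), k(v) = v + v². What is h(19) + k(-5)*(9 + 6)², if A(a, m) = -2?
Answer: 4486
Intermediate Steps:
h(S) = 5 - S (h(S) = 3 - (S - 2) = 3 - (-2 + S) = 3 + (2 - S) = 5 - S)
h(19) + k(-5)*(9 + 6)² = (5 - 1*19) + (-5*(1 - 5))*(9 + 6)² = (5 - 19) - 5*(-4)*15² = -14 + 20*225 = -14 + 4500 = 4486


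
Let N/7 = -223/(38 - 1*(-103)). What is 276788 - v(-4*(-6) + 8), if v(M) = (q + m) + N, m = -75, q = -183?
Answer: 39065047/141 ≈ 2.7706e+5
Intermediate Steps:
N = -1561/141 (N = 7*(-223/(38 - 1*(-103))) = 7*(-223/(38 + 103)) = 7*(-223/141) = -1561/141 ≈ -11.071)
v(M) = -37939/141 (v(M) = (-183 - 75) - 1561/141 = -258 - 1561/141 = -37939/141)
276788 - v(-4*(-6) + 8) = 276788 - 1*(-37939/141) = 276788 + 37939/141 = 39065047/141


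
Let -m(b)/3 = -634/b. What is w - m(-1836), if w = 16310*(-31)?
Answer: -154716343/306 ≈ -5.0561e+5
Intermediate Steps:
w = -505610
m(b) = 1902/b (m(b) = -(-1902)/b = 1902/b)
w - m(-1836) = -505610 - 1902/(-1836) = -505610 - 1902*(-1)/1836 = -505610 - 1*(-317/306) = -505610 + 317/306 = -154716343/306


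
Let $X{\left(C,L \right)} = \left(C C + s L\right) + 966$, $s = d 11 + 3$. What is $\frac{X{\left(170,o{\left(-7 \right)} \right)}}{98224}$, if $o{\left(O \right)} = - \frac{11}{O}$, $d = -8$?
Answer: $\frac{208127}{687568} \approx 0.3027$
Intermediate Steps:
$s = -85$ ($s = \left(-8\right) 11 + 3 = -88 + 3 = -85$)
$X{\left(C,L \right)} = 966 + C^{2} - 85 L$ ($X{\left(C,L \right)} = \left(C C - 85 L\right) + 966 = \left(C^{2} - 85 L\right) + 966 = 966 + C^{2} - 85 L$)
$\frac{X{\left(170,o{\left(-7 \right)} \right)}}{98224} = \frac{966 + 170^{2} - 85 \left(- \frac{11}{-7}\right)}{98224} = \left(966 + 28900 - 85 \left(\left(-11\right) \left(- \frac{1}{7}\right)\right)\right) \frac{1}{98224} = \left(966 + 28900 - \frac{935}{7}\right) \frac{1}{98224} = \frac{208127}{7} \cdot \frac{1}{98224} = \frac{208127}{687568}$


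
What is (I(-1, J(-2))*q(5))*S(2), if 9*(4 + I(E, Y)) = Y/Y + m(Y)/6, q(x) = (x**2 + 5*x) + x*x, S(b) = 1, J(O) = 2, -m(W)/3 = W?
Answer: -300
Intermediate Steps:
m(W) = -3*W
q(x) = 2*x**2 + 5*x (q(x) = (x**2 + 5*x) + x**2 = 2*x**2 + 5*x)
I(E, Y) = -35/9 - Y/18 (I(E, Y) = -4 + (Y/Y - 3*Y/6)/9 = -4 + (1 - 3*Y*(1/6))/9 = -4 + (1 - Y/2)/9 = -4 + (1/9 - Y/18) = -35/9 - Y/18)
(I(-1, J(-2))*q(5))*S(2) = ((-35/9 - 1/18*2)*(5*(5 + 2*5)))*1 = ((-35/9 - 1/9)*(5*(5 + 10)))*1 = -20*15*1 = -4*75*1 = -300*1 = -300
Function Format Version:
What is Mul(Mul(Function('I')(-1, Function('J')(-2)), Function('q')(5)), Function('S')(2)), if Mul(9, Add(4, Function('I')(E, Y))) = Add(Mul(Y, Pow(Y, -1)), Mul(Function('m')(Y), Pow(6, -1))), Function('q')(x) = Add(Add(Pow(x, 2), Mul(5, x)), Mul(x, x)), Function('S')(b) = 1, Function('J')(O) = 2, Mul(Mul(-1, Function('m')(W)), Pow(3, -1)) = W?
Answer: -300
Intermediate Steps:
Function('m')(W) = Mul(-3, W)
Function('q')(x) = Add(Mul(2, Pow(x, 2)), Mul(5, x)) (Function('q')(x) = Add(Add(Pow(x, 2), Mul(5, x)), Pow(x, 2)) = Add(Mul(2, Pow(x, 2)), Mul(5, x)))
Function('I')(E, Y) = Add(Rational(-35, 9), Mul(Rational(-1, 18), Y)) (Function('I')(E, Y) = Add(-4, Mul(Rational(1, 9), Add(Mul(Y, Pow(Y, -1)), Mul(Mul(-3, Y), Pow(6, -1))))) = Add(-4, Mul(Rational(1, 9), Add(1, Mul(Mul(-3, Y), Rational(1, 6))))) = Add(-4, Mul(Rational(1, 9), Add(1, Mul(Rational(-1, 2), Y)))) = Add(-4, Add(Rational(1, 9), Mul(Rational(-1, 18), Y))) = Add(Rational(-35, 9), Mul(Rational(-1, 18), Y)))
Mul(Mul(Function('I')(-1, Function('J')(-2)), Function('q')(5)), Function('S')(2)) = Mul(Mul(Add(Rational(-35, 9), Mul(Rational(-1, 18), 2)), Mul(5, Add(5, Mul(2, 5)))), 1) = Mul(Mul(Add(Rational(-35, 9), Rational(-1, 9)), Mul(5, Add(5, 10))), 1) = Mul(Mul(-4, Mul(5, 15)), 1) = Mul(Mul(-4, 75), 1) = Mul(-300, 1) = -300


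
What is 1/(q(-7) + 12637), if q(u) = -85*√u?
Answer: 12637/159744344 + 85*I*√7/159744344 ≈ 7.9108e-5 + 1.4078e-6*I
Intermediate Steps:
1/(q(-7) + 12637) = 1/(-85*I*√7 + 12637) = 1/(12637 - 85*I*√7)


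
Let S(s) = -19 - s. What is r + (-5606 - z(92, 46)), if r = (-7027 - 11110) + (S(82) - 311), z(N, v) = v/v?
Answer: -24156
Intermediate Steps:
z(N, v) = 1
r = -18549 (r = (-7027 - 11110) + ((-19 - 1*82) - 311) = -18137 + ((-19 - 82) - 311) = -18137 + (-101 - 311) = -18137 - 412 = -18549)
r + (-5606 - z(92, 46)) = -18549 + (-5606 - 1*1) = -18549 + (-5606 - 1) = -18549 - 5607 = -24156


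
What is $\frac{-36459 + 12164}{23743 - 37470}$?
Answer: $\frac{24295}{13727} \approx 1.7699$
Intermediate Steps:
$\frac{-36459 + 12164}{23743 - 37470} = - \frac{24295}{-13727} = \left(-24295\right) \left(- \frac{1}{13727}\right) = \frac{24295}{13727}$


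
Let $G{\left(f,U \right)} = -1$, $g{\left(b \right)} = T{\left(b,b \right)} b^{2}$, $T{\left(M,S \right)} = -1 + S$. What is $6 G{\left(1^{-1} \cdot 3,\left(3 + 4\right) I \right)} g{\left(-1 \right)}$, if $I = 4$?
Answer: $12$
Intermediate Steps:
$g{\left(b \right)} = b^{2} \left(-1 + b\right)$ ($g{\left(b \right)} = \left(-1 + b\right) b^{2} = b^{2} \left(-1 + b\right)$)
$6 G{\left(1^{-1} \cdot 3,\left(3 + 4\right) I \right)} g{\left(-1 \right)} = 6 \left(-1\right) \left(-1\right)^{2} \left(-1 - 1\right) = - 6 \cdot 1 \left(-2\right) = \left(-6\right) \left(-2\right) = 12$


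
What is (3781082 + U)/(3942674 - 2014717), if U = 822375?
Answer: 4603457/1927957 ≈ 2.3877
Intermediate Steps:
(3781082 + U)/(3942674 - 2014717) = (3781082 + 822375)/(3942674 - 2014717) = 4603457/1927957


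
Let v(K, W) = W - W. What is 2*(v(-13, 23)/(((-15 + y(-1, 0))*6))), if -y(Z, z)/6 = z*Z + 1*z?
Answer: 0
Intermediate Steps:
v(K, W) = 0
y(Z, z) = -6*z - 6*Z*z (y(Z, z) = -6*(z*Z + 1*z) = -6*(Z*z + z) = -6*(z + Z*z) = -6*z - 6*Z*z)
2*(v(-13, 23)/(((-15 + y(-1, 0))*6))) = 2*(0/(((-15 - 6*0*(1 - 1))*6))) = 2*(0/(((-15 - 6*0*0)*6))) = 2*(0/(((-15 + 0)*6))) = 2*(0/((-15*6))) = 2*(0/(-90)) = 2*(0*(-1/90)) = 2*0 = 0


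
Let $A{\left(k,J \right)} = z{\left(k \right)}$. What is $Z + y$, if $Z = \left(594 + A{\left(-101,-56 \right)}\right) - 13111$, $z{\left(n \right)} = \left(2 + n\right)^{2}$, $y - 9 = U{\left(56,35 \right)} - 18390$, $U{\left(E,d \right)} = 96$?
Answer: $-21001$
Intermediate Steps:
$y = -18285$ ($y = 9 + \left(96 - 18390\right) = 9 - 18294 = -18285$)
$A{\left(k,J \right)} = \left(2 + k\right)^{2}$
$Z = -2716$ ($Z = \left(594 + \left(2 - 101\right)^{2}\right) - 13111 = \left(594 + \left(-99\right)^{2}\right) - 13111 = \left(594 + 9801\right) - 13111 = 10395 - 13111 = -2716$)
$Z + y = -2716 - 18285 = -21001$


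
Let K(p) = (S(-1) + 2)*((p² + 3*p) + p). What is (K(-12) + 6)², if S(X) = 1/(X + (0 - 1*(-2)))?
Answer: 86436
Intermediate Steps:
S(X) = 1/(2 + X) (S(X) = 1/(X + (0 + 2)) = 1/(X + 2) = 1/(2 + X))
K(p) = 3*p² + 12*p (K(p) = (1/(2 - 1) + 2)*((p² + 3*p) + p) = (1/1 + 2)*(p² + 4*p) = (1 + 2)*(p² + 4*p) = 3*(p² + 4*p) = 3*p² + 12*p)
(K(-12) + 6)² = (3*(-12)*(4 - 12) + 6)² = (3*(-12)*(-8) + 6)² = (288 + 6)² = 294² = 86436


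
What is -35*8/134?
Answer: -140/67 ≈ -2.0896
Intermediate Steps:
-35*8/134 = -280*1/134 = -140/67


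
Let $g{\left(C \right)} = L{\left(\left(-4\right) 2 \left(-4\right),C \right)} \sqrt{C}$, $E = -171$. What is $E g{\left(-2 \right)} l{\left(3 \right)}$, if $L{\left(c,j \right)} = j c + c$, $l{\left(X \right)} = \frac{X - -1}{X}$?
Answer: $7296 i \sqrt{2} \approx 10318.0 i$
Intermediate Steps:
$l{\left(X \right)} = \frac{1 + X}{X}$ ($l{\left(X \right)} = \frac{X + 1}{X} = \frac{1 + X}{X}$)
$L{\left(c,j \right)} = c + c j$ ($L{\left(c,j \right)} = c j + c = c + c j$)
$g{\left(C \right)} = \sqrt{C} \left(32 + 32 C\right)$ ($g{\left(C \right)} = \left(-4\right) 2 \left(-4\right) \left(1 + C\right) \sqrt{C} = \left(-8\right) \left(-4\right) \left(1 + C\right) \sqrt{C} = 32 \left(1 + C\right) \sqrt{C} = \left(32 + 32 C\right) \sqrt{C} = \sqrt{C} \left(32 + 32 C\right)$)
$E g{\left(-2 \right)} l{\left(3 \right)} = - 171 \cdot 32 \sqrt{-2} \left(1 - 2\right) \frac{1 + 3}{3} = - 171 \cdot 32 i \sqrt{2} \left(-1\right) \frac{1}{3} \cdot 4 = - 171 \left(- 32 i \sqrt{2}\right) \frac{4}{3} = 5472 i \sqrt{2} \cdot \frac{4}{3} = 7296 i \sqrt{2}$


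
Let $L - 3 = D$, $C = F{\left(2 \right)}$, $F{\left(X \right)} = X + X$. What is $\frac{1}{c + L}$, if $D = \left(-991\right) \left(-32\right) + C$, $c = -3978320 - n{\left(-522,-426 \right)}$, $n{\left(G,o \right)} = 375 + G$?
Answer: $- \frac{1}{3946454} \approx -2.5339 \cdot 10^{-7}$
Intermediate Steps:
$F{\left(X \right)} = 2 X$
$C = 4$ ($C = 2 \cdot 2 = 4$)
$c = -3978173$ ($c = -3978320 - \left(375 - 522\right) = -3978320 - -147 = -3978320 + 147 = -3978173$)
$D = 31716$ ($D = \left(-991\right) \left(-32\right) + 4 = 31712 + 4 = 31716$)
$L = 31719$ ($L = 3 + 31716 = 31719$)
$\frac{1}{c + L} = \frac{1}{-3978173 + 31719} = \frac{1}{-3946454} = - \frac{1}{3946454}$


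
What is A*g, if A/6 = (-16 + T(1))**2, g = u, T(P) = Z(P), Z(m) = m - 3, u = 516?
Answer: 1003104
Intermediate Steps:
Z(m) = -3 + m
T(P) = -3 + P
g = 516
A = 1944 (A = 6*(-16 + (-3 + 1))**2 = 6*(-16 - 2)**2 = 6*(-18)**2 = 6*324 = 1944)
A*g = 1944*516 = 1003104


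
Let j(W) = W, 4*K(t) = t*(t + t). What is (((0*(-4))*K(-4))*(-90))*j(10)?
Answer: 0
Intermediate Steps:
K(t) = t²/2 (K(t) = (t*(t + t))/4 = (t*(2*t))/4 = (2*t²)/4 = t²/2)
(((0*(-4))*K(-4))*(-90))*j(10) = (((0*(-4))*((½)*(-4)²))*(-90))*10 = ((0*((½)*16))*(-90))*10 = ((0*8)*(-90))*10 = (0*(-90))*10 = 0*10 = 0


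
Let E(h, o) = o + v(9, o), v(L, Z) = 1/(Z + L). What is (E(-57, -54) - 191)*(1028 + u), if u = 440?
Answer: -16186168/45 ≈ -3.5969e+5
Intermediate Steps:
v(L, Z) = 1/(L + Z)
E(h, o) = o + 1/(9 + o)
(E(-57, -54) - 191)*(1028 + u) = ((1 - 54*(9 - 54))/(9 - 54) - 191)*(1028 + 440) = ((1 - 54*(-45))/(-45) - 191)*1468 = (-(1 + 2430)/45 - 191)*1468 = (-1/45*2431 - 191)*1468 = (-2431/45 - 191)*1468 = -11026/45*1468 = -16186168/45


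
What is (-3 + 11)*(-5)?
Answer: -40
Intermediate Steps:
(-3 + 11)*(-5) = 8*(-5) = -40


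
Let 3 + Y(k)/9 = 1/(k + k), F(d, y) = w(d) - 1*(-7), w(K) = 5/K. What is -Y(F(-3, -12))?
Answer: 837/32 ≈ 26.156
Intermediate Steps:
F(d, y) = 7 + 5/d (F(d, y) = 5/d - 1*(-7) = 5/d + 7 = 7 + 5/d)
Y(k) = -27 + 9/(2*k) (Y(k) = -27 + 9/(k + k) = -27 + 9/((2*k)) = -27 + 9*(1/(2*k)) = -27 + 9/(2*k))
-Y(F(-3, -12)) = -(-27 + 9/(2*(7 + 5/(-3)))) = -(-27 + 9/(2*(7 + 5*(-1/3)))) = -(-27 + 9/(2*(7 - 5/3))) = -(-27 + 9/(2*(16/3))) = -(-27 + (9/2)*(3/16)) = -(-27 + 27/32) = -1*(-837/32) = 837/32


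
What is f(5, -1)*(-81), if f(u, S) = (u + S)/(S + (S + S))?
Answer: 108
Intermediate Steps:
f(u, S) = (S + u)/(3*S) (f(u, S) = (S + u)/(S + 2*S) = (S + u)/((3*S)) = (S + u)*(1/(3*S)) = (S + u)/(3*S))
f(5, -1)*(-81) = ((⅓)*(-1 + 5)/(-1))*(-81) = ((⅓)*(-1)*4)*(-81) = -4/3*(-81) = 108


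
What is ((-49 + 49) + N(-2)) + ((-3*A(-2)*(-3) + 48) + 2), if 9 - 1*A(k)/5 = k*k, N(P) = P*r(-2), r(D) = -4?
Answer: 283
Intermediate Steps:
N(P) = -4*P (N(P) = P*(-4) = -4*P)
A(k) = 45 - 5*k² (A(k) = 45 - 5*k*k = 45 - 5*k²)
((-49 + 49) + N(-2)) + ((-3*A(-2)*(-3) + 48) + 2) = ((-49 + 49) - 4*(-2)) + ((-3*(45 - 5*(-2)²)*(-3) + 48) + 2) = (0 + 8) + ((-3*(45 - 5*4)*(-3) + 48) + 2) = 8 + ((-3*(45 - 20)*(-3) + 48) + 2) = 8 + ((-3*25*(-3) + 48) + 2) = 8 + ((-75*(-3) + 48) + 2) = 8 + ((225 + 48) + 2) = 8 + (273 + 2) = 8 + 275 = 283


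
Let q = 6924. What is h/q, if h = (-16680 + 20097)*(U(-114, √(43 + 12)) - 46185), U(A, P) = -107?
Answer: -13181647/577 ≈ -22845.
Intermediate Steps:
h = -158179764 (h = (-16680 + 20097)*(-107 - 46185) = 3417*(-46292) = -158179764)
h/q = -158179764/6924 = -158179764*1/6924 = -13181647/577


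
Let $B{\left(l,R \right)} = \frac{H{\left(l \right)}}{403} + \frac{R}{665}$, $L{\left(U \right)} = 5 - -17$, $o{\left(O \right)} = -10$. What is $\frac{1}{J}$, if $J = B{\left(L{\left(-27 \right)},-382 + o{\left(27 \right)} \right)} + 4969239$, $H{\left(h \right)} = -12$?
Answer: $\frac{38285}{190247291407} \approx 2.0124 \cdot 10^{-7}$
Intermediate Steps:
$L{\left(U \right)} = 22$ ($L{\left(U \right)} = 5 + 17 = 22$)
$B{\left(l,R \right)} = - \frac{12}{403} + \frac{R}{665}$
$J = \frac{190247291407}{38285}$ ($J = \left(- \frac{12}{403} + \frac{-382 - 10}{665}\right) + 4969239 = \left(- \frac{12}{403} + \frac{1}{665} \left(-392\right)\right) + 4969239 = \left(- \frac{12}{403} - \frac{56}{95}\right) + 4969239 = - \frac{23708}{38285} + 4969239 = \frac{190247291407}{38285} \approx 4.9692 \cdot 10^{6}$)
$\frac{1}{J} = \frac{1}{\frac{190247291407}{38285}} = \frac{38285}{190247291407}$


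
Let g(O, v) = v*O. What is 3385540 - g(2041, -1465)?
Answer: 6375605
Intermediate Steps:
g(O, v) = O*v
3385540 - g(2041, -1465) = 3385540 - 2041*(-1465) = 3385540 - 1*(-2990065) = 3385540 + 2990065 = 6375605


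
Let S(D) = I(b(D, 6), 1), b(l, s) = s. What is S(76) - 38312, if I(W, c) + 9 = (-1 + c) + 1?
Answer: -38320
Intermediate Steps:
I(W, c) = -9 + c (I(W, c) = -9 + ((-1 + c) + 1) = -9 + c)
S(D) = -8 (S(D) = -9 + 1 = -8)
S(76) - 38312 = -8 - 38312 = -38320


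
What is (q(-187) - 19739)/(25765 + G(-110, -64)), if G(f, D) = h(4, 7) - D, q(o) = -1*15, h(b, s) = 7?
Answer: -9877/12918 ≈ -0.76459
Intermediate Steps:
q(o) = -15
G(f, D) = 7 - D
(q(-187) - 19739)/(25765 + G(-110, -64)) = (-15 - 19739)/(25765 + (7 - 1*(-64))) = -19754/(25765 + (7 + 64)) = -19754/(25765 + 71) = -19754/25836 = -19754*1/25836 = -9877/12918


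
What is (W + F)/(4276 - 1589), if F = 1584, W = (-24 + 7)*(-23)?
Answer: 1975/2687 ≈ 0.73502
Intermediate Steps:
W = 391 (W = -17*(-23) = 391)
(W + F)/(4276 - 1589) = (391 + 1584)/(4276 - 1589) = 1975/2687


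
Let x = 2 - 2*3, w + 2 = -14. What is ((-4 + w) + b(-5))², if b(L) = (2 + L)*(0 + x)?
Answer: 64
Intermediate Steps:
w = -16 (w = -2 - 14 = -16)
x = -4 (x = 2 - 6 = -4)
b(L) = -8 - 4*L (b(L) = (2 + L)*(0 - 4) = (2 + L)*(-4) = -8 - 4*L)
((-4 + w) + b(-5))² = ((-4 - 16) + (-8 - 4*(-5)))² = (-20 + (-8 + 20))² = (-20 + 12)² = (-8)² = 64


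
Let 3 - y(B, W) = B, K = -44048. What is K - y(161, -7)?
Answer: -43890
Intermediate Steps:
y(B, W) = 3 - B
K - y(161, -7) = -44048 - (3 - 1*161) = -44048 - (3 - 161) = -44048 - 1*(-158) = -44048 + 158 = -43890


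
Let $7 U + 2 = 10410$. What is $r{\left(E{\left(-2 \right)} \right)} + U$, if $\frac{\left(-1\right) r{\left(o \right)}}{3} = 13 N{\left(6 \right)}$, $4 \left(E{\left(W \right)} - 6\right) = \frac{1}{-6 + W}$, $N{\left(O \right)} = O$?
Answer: $\frac{8770}{7} \approx 1252.9$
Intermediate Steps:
$U = \frac{10408}{7}$ ($U = - \frac{2}{7} + \frac{1}{7} \cdot 10410 = - \frac{2}{7} + \frac{10410}{7} = \frac{10408}{7} \approx 1486.9$)
$E{\left(W \right)} = 6 + \frac{1}{4 \left(-6 + W\right)}$
$r{\left(o \right)} = -234$ ($r{\left(o \right)} = - 3 \cdot 13 \cdot 6 = \left(-3\right) 78 = -234$)
$r{\left(E{\left(-2 \right)} \right)} + U = -234 + \frac{10408}{7} = \frac{8770}{7}$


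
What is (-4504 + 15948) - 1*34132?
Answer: -22688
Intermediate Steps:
(-4504 + 15948) - 1*34132 = 11444 - 34132 = -22688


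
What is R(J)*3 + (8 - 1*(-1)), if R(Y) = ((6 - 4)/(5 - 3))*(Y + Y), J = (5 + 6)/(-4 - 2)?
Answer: -2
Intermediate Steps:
J = -11/6 (J = 11/(-6) = 11*(-⅙) = -11/6 ≈ -1.8333)
R(Y) = 2*Y (R(Y) = (2/2)*(2*Y) = (2*(½))*(2*Y) = 1*(2*Y) = 2*Y)
R(J)*3 + (8 - 1*(-1)) = (2*(-11/6))*3 + (8 - 1*(-1)) = -11/3*3 + (8 + 1) = -11 + 9 = -2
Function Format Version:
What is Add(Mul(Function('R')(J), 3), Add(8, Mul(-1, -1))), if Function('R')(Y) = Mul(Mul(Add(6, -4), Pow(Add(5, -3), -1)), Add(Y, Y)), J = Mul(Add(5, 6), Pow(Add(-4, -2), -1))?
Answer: -2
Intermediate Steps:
J = Rational(-11, 6) (J = Mul(11, Pow(-6, -1)) = Mul(11, Rational(-1, 6)) = Rational(-11, 6) ≈ -1.8333)
Function('R')(Y) = Mul(2, Y) (Function('R')(Y) = Mul(Mul(2, Pow(2, -1)), Mul(2, Y)) = Mul(Mul(2, Rational(1, 2)), Mul(2, Y)) = Mul(1, Mul(2, Y)) = Mul(2, Y))
Add(Mul(Function('R')(J), 3), Add(8, Mul(-1, -1))) = Add(Mul(Mul(2, Rational(-11, 6)), 3), Add(8, Mul(-1, -1))) = Add(Mul(Rational(-11, 3), 3), Add(8, 1)) = Add(-11, 9) = -2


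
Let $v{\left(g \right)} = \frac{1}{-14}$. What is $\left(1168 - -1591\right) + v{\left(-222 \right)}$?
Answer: $\frac{38625}{14} \approx 2758.9$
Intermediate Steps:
$v{\left(g \right)} = - \frac{1}{14}$
$\left(1168 - -1591\right) + v{\left(-222 \right)} = \left(1168 - -1591\right) - \frac{1}{14} = \left(1168 + 1591\right) - \frac{1}{14} = 2759 - \frac{1}{14} = \frac{38625}{14}$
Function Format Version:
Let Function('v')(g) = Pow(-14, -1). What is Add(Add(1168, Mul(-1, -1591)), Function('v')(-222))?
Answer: Rational(38625, 14) ≈ 2758.9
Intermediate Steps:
Function('v')(g) = Rational(-1, 14)
Add(Add(1168, Mul(-1, -1591)), Function('v')(-222)) = Add(Add(1168, Mul(-1, -1591)), Rational(-1, 14)) = Add(Add(1168, 1591), Rational(-1, 14)) = Add(2759, Rational(-1, 14)) = Rational(38625, 14)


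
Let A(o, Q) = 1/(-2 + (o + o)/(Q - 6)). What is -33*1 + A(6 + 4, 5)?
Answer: -727/22 ≈ -33.045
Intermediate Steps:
A(o, Q) = 1/(-2 + 2*o/(-6 + Q)) (A(o, Q) = 1/(-2 + (2*o)/(-6 + Q)) = 1/(-2 + 2*o/(-6 + Q)))
-33*1 + A(6 + 4, 5) = -33*1 + (-3 + (1/2)*5)/(6 + (6 + 4) - 1*5) = -33 + (-3 + 5/2)/(6 + 10 - 5) = -33 - 1/2/11 = -33 + (1/11)*(-1/2) = -33 - 1/22 = -727/22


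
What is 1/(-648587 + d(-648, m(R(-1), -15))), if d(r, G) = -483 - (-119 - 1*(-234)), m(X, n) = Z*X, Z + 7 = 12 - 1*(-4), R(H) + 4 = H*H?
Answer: -1/649185 ≈ -1.5404e-6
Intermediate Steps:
R(H) = -4 + H² (R(H) = -4 + H*H = -4 + H²)
Z = 9 (Z = -7 + (12 - 1*(-4)) = -7 + (12 + 4) = -7 + 16 = 9)
m(X, n) = 9*X
d(r, G) = -598 (d(r, G) = -483 - (-119 + 234) = -483 - 1*115 = -483 - 115 = -598)
1/(-648587 + d(-648, m(R(-1), -15))) = 1/(-648587 - 598) = 1/(-649185) = -1/649185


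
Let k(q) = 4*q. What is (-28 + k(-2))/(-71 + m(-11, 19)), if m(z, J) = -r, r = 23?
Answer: 18/47 ≈ 0.38298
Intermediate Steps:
m(z, J) = -23 (m(z, J) = -1*23 = -23)
(-28 + k(-2))/(-71 + m(-11, 19)) = (-28 + 4*(-2))/(-71 - 23) = (-28 - 8)/(-94) = -36*(-1/94) = 18/47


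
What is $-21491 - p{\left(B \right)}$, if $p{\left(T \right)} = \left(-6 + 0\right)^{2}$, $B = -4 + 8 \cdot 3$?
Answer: $-21527$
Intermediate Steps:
$B = 20$ ($B = -4 + 24 = 20$)
$p{\left(T \right)} = 36$ ($p{\left(T \right)} = \left(-6\right)^{2} = 36$)
$-21491 - p{\left(B \right)} = -21491 - 36 = -21527$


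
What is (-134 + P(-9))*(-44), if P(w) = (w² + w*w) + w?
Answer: -836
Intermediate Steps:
P(w) = w + 2*w² (P(w) = (w² + w²) + w = 2*w² + w = w + 2*w²)
(-134 + P(-9))*(-44) = (-134 - 9*(1 + 2*(-9)))*(-44) = (-134 - 9*(1 - 18))*(-44) = (-134 - 9*(-17))*(-44) = (-134 + 153)*(-44) = 19*(-44) = -836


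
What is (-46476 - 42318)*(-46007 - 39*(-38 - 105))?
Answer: 3589941420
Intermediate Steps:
(-46476 - 42318)*(-46007 - 39*(-38 - 105)) = -88794*(-46007 - 39*(-143)) = -88794*(-46007 + 5577) = -88794*(-40430) = 3589941420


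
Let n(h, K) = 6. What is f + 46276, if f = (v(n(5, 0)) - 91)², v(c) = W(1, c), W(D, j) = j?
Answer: 53501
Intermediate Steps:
v(c) = c
f = 7225 (f = (6 - 91)² = (-85)² = 7225)
f + 46276 = 7225 + 46276 = 53501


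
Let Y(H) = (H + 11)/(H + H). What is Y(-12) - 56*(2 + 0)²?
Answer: -5375/24 ≈ -223.96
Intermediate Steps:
Y(H) = (11 + H)/(2*H) (Y(H) = (11 + H)/((2*H)) = (11 + H)*(1/(2*H)) = (11 + H)/(2*H))
Y(-12) - 56*(2 + 0)² = (½)*(11 - 12)/(-12) - 56*(2 + 0)² = (½)*(-1/12)*(-1) - 56*2² = 1/24 - 56*4 = 1/24 - 224 = -5375/24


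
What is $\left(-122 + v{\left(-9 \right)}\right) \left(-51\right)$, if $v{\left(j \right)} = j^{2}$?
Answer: $2091$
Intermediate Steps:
$\left(-122 + v{\left(-9 \right)}\right) \left(-51\right) = \left(-122 + \left(-9\right)^{2}\right) \left(-51\right) = \left(-122 + 81\right) \left(-51\right) = \left(-41\right) \left(-51\right) = 2091$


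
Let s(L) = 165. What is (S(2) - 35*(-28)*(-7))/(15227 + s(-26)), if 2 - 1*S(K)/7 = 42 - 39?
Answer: -6867/15392 ≈ -0.44614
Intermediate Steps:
S(K) = -7 (S(K) = 14 - 7*(42 - 39) = 14 - 7*3 = 14 - 21 = -7)
(S(2) - 35*(-28)*(-7))/(15227 + s(-26)) = (-7 - 35*(-28)*(-7))/(15227 + 165) = (-7 + 980*(-7))/15392 = (-7 - 6860)*(1/15392) = -6867*1/15392 = -6867/15392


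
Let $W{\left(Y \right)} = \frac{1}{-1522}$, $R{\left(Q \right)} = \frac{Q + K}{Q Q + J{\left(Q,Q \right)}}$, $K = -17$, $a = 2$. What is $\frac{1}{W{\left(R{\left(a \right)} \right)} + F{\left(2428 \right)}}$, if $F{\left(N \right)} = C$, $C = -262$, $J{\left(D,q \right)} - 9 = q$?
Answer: $- \frac{1522}{398765} \approx -0.0038168$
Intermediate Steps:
$J{\left(D,q \right)} = 9 + q$
$R{\left(Q \right)} = \frac{-17 + Q}{9 + Q + Q^{2}}$ ($R{\left(Q \right)} = \frac{Q - 17}{Q Q + \left(9 + Q\right)} = \frac{-17 + Q}{Q^{2} + \left(9 + Q\right)} = \frac{-17 + Q}{9 + Q + Q^{2}}$)
$W{\left(Y \right)} = - \frac{1}{1522}$
$F{\left(N \right)} = -262$
$\frac{1}{W{\left(R{\left(a \right)} \right)} + F{\left(2428 \right)}} = \frac{1}{- \frac{1}{1522} - 262} = \frac{1}{- \frac{398765}{1522}} = - \frac{1522}{398765}$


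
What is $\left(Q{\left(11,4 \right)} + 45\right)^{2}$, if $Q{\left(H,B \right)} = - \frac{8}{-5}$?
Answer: $\frac{54289}{25} \approx 2171.6$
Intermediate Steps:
$Q{\left(H,B \right)} = \frac{8}{5}$ ($Q{\left(H,B \right)} = \left(-8\right) \left(- \frac{1}{5}\right) = \frac{8}{5}$)
$\left(Q{\left(11,4 \right)} + 45\right)^{2} = \left(\frac{8}{5} + 45\right)^{2} = \left(\frac{233}{5}\right)^{2} = \frac{54289}{25}$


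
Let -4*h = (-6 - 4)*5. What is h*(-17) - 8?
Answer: -441/2 ≈ -220.50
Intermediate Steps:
h = 25/2 (h = -(-6 - 4)*5/4 = -(-5)*5/2 = -1/4*(-50) = 25/2 ≈ 12.500)
h*(-17) - 8 = (25/2)*(-17) - 8 = -425/2 - 8 = -441/2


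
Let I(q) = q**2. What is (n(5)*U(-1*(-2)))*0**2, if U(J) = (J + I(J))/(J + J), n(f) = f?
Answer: 0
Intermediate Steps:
U(J) = (J + J**2)/(2*J) (U(J) = (J + J**2)/(J + J) = (J + J**2)/((2*J)) = (J + J**2)*(1/(2*J)) = (J + J**2)/(2*J))
(n(5)*U(-1*(-2)))*0**2 = (5*(1/2 + (-1*(-2))/2))*0**2 = (5*(1/2 + (1/2)*2))*0 = (5*(1/2 + 1))*0 = (5*(3/2))*0 = (15/2)*0 = 0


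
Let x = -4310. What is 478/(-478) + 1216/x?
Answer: -2763/2155 ≈ -1.2821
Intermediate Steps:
478/(-478) + 1216/x = 478/(-478) + 1216/(-4310) = 478*(-1/478) + 1216*(-1/4310) = -1 - 608/2155 = -2763/2155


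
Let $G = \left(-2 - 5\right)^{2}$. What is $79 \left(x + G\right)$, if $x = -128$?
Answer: $-6241$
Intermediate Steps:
$G = 49$ ($G = \left(-7\right)^{2} = 49$)
$79 \left(x + G\right) = 79 \left(-128 + 49\right) = 79 \left(-79\right) = -6241$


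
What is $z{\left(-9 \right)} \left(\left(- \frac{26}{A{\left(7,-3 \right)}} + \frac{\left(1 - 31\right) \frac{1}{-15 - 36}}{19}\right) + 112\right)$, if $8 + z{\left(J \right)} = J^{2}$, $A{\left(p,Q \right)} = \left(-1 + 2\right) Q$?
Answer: $\frac{8537788}{969} \approx 8810.9$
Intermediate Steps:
$A{\left(p,Q \right)} = Q$ ($A{\left(p,Q \right)} = 1 Q = Q$)
$z{\left(J \right)} = -8 + J^{2}$
$z{\left(-9 \right)} \left(\left(- \frac{26}{A{\left(7,-3 \right)}} + \frac{\left(1 - 31\right) \frac{1}{-15 - 36}}{19}\right) + 112\right) = \left(-8 + \left(-9\right)^{2}\right) \left(\left(- \frac{26}{-3} + \frac{\left(1 - 31\right) \frac{1}{-15 - 36}}{19}\right) + 112\right) = \left(-8 + 81\right) \left(\left(\left(-26\right) \left(- \frac{1}{3}\right) + - \frac{30}{-51} \cdot \frac{1}{19}\right) + 112\right) = 73 \left(\left(\frac{26}{3} + \left(-30\right) \left(- \frac{1}{51}\right) \frac{1}{19}\right) + 112\right) = 73 \left(\left(\frac{26}{3} + \frac{10}{17} \cdot \frac{1}{19}\right) + 112\right) = 73 \left(\left(\frac{26}{3} + \frac{10}{323}\right) + 112\right) = 73 \left(\frac{8428}{969} + 112\right) = 73 \cdot \frac{116956}{969} = \frac{8537788}{969}$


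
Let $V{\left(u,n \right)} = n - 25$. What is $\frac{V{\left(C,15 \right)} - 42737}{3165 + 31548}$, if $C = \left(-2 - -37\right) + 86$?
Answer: $- \frac{14249}{11571} \approx -1.2314$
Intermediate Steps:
$C = 121$ ($C = \left(-2 + 37\right) + 86 = 35 + 86 = 121$)
$V{\left(u,n \right)} = -25 + n$ ($V{\left(u,n \right)} = n - 25 = -25 + n$)
$\frac{V{\left(C,15 \right)} - 42737}{3165 + 31548} = \frac{\left(-25 + 15\right) - 42737}{3165 + 31548} = \frac{-10 - 42737}{34713} = \left(-42747\right) \frac{1}{34713} = - \frac{14249}{11571}$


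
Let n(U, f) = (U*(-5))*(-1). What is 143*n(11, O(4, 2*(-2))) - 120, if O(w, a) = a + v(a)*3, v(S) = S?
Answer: 7745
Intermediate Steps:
O(w, a) = 4*a (O(w, a) = a + a*3 = a + 3*a = 4*a)
n(U, f) = 5*U (n(U, f) = -5*U*(-1) = 5*U)
143*n(11, O(4, 2*(-2))) - 120 = 143*(5*11) - 120 = 143*55 - 120 = 7865 - 120 = 7745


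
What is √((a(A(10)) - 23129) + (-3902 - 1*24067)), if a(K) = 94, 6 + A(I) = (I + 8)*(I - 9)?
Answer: 2*I*√12751 ≈ 225.84*I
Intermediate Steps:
A(I) = -6 + (-9 + I)*(8 + I) (A(I) = -6 + (I + 8)*(I - 9) = -6 + (8 + I)*(-9 + I) = -6 + (-9 + I)*(8 + I))
√((a(A(10)) - 23129) + (-3902 - 1*24067)) = √((94 - 23129) + (-3902 - 1*24067)) = √(-23035 + (-3902 - 24067)) = √(-23035 - 27969) = √(-51004) = 2*I*√12751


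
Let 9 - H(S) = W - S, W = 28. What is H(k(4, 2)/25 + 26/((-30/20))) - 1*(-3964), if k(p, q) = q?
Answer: 294581/75 ≈ 3927.7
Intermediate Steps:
H(S) = -19 + S (H(S) = 9 - (28 - S) = 9 + (-28 + S) = -19 + S)
H(k(4, 2)/25 + 26/((-30/20))) - 1*(-3964) = (-19 + (2/25 + 26/((-30/20)))) - 1*(-3964) = (-19 + (2*(1/25) + 26/((-30*1/20)))) + 3964 = (-19 + (2/25 + 26/(-3/2))) + 3964 = (-19 + (2/25 + 26*(-⅔))) + 3964 = (-19 + (2/25 - 52/3)) + 3964 = (-19 - 1294/75) + 3964 = -2719/75 + 3964 = 294581/75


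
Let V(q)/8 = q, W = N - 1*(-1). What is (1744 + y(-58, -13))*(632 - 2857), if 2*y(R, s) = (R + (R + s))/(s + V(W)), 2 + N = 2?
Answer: -7818205/2 ≈ -3.9091e+6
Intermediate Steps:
N = 0 (N = -2 + 2 = 0)
W = 1 (W = 0 - 1*(-1) = 0 + 1 = 1)
V(q) = 8*q
y(R, s) = (s + 2*R)/(2*(8 + s)) (y(R, s) = ((R + (R + s))/(s + 8*1))/2 = ((s + 2*R)/(s + 8))/2 = ((s + 2*R)/(8 + s))/2 = (s + 2*R)/(2*(8 + s)))
(1744 + y(-58, -13))*(632 - 2857) = (1744 + (-58 + (½)*(-13))/(8 - 13))*(632 - 2857) = (1744 + (-58 - 13/2)/(-5))*(-2225) = (1744 - ⅕*(-129/2))*(-2225) = (1744 + 129/10)*(-2225) = (17569/10)*(-2225) = -7818205/2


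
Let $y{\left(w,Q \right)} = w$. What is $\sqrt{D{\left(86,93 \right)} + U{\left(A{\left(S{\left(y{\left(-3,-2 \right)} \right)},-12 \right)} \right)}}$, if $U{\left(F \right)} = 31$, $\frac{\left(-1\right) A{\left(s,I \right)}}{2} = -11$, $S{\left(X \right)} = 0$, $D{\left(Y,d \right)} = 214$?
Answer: $7 \sqrt{5} \approx 15.652$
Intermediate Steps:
$A{\left(s,I \right)} = 22$ ($A{\left(s,I \right)} = \left(-2\right) \left(-11\right) = 22$)
$\sqrt{D{\left(86,93 \right)} + U{\left(A{\left(S{\left(y{\left(-3,-2 \right)} \right)},-12 \right)} \right)}} = \sqrt{214 + 31} = \sqrt{245} = 7 \sqrt{5}$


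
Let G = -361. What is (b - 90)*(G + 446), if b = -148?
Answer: -20230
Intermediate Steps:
(b - 90)*(G + 446) = (-148 - 90)*(-361 + 446) = -238*85 = -20230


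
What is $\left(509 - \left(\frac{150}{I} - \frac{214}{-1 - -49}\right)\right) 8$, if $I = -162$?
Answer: $\frac{111107}{27} \approx 4115.1$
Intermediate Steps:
$\left(509 - \left(\frac{150}{I} - \frac{214}{-1 - -49}\right)\right) 8 = \left(509 - \left(\frac{150}{-162} - \frac{214}{-1 - -49}\right)\right) 8 = \left(509 - \left(150 \left(- \frac{1}{162}\right) - \frac{214}{-1 + 49}\right)\right) 8 = \left(509 - \left(- \frac{25}{27} - \frac{214}{48}\right)\right) 8 = \left(509 - \left(- \frac{25}{27} - \frac{107}{24}\right)\right) 8 = \left(509 - - \frac{1163}{216}\right) 8 = \left(509 + \frac{1163}{216}\right) 8 = \frac{111107}{216} \cdot 8 = \frac{111107}{27}$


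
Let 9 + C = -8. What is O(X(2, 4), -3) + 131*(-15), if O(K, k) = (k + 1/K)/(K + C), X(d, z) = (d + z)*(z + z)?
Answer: -2924063/1488 ≈ -1965.1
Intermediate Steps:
C = -17 (C = -9 - 8 = -17)
X(d, z) = 2*z*(d + z) (X(d, z) = (d + z)*(2*z) = 2*z*(d + z))
O(K, k) = (k + 1/K)/(-17 + K) (O(K, k) = (k + 1/K)/(K - 17) = (k + 1/K)/(-17 + K))
O(X(2, 4), -3) + 131*(-15) = (1 + (2*4*(2 + 4))*(-3))/(((2*4*(2 + 4)))*(-17 + 2*4*(2 + 4))) + 131*(-15) = (1 + (2*4*6)*(-3))/(((2*4*6))*(-17 + 2*4*6)) - 1965 = (1 + 48*(-3))/(48*(-17 + 48)) - 1965 = (1/48)*(1 - 144)/31 - 1965 = (1/48)*(1/31)*(-143) - 1965 = -143/1488 - 1965 = -2924063/1488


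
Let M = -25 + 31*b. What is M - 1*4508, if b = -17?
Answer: -5060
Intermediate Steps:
M = -552 (M = -25 + 31*(-17) = -25 - 527 = -552)
M - 1*4508 = -552 - 1*4508 = -552 - 4508 = -5060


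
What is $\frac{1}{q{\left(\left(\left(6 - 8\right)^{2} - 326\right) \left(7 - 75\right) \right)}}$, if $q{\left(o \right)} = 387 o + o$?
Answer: $\frac{1}{8495648} \approx 1.1771 \cdot 10^{-7}$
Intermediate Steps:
$q{\left(o \right)} = 388 o$
$\frac{1}{q{\left(\left(\left(6 - 8\right)^{2} - 326\right) \left(7 - 75\right) \right)}} = \frac{1}{388 \left(\left(6 - 8\right)^{2} - 326\right) \left(7 - 75\right)} = \frac{1}{388 \left(\left(-2\right)^{2} - 326\right) \left(-68\right)} = \frac{1}{388 \left(4 - 326\right) \left(-68\right)} = \frac{1}{388 \left(\left(-322\right) \left(-68\right)\right)} = \frac{1}{388 \cdot 21896} = \frac{1}{8495648}$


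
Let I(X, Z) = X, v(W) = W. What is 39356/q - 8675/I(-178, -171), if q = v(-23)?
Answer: -6805843/4094 ≈ -1662.4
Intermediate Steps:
q = -23
39356/q - 8675/I(-178, -171) = 39356/(-23) - 8675/(-178) = 39356*(-1/23) - 8675*(-1/178) = -39356/23 + 8675/178 = -6805843/4094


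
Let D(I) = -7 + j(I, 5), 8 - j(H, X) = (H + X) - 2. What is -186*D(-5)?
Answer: -558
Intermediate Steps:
j(H, X) = 10 - H - X (j(H, X) = 8 - ((H + X) - 2) = 8 - (-2 + H + X) = 8 + (2 - H - X) = 10 - H - X)
D(I) = -2 - I (D(I) = -7 + (10 - I - 1*5) = -7 + (10 - I - 5) = -7 + (5 - I) = -2 - I)
-186*D(-5) = -186*(-2 - 1*(-5)) = -186*(-2 + 5) = -186*3 = -558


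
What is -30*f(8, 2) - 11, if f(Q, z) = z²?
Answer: -131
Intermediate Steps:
-30*f(8, 2) - 11 = -30*2² - 11 = -30*4 - 11 = -120 - 11 = -131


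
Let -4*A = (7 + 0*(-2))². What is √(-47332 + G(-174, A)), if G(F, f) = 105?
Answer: I*√47227 ≈ 217.32*I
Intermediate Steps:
A = -49/4 (A = -(7 + 0*(-2))²/4 = -(7 + 0)²/4 = -¼*7² = -¼*49 = -49/4 ≈ -12.250)
√(-47332 + G(-174, A)) = √(-47332 + 105) = √(-47227) = I*√47227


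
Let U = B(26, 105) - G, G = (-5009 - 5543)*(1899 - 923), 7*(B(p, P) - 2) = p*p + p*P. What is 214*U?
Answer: 15428262376/7 ≈ 2.2040e+9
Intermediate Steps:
B(p, P) = 2 + p²/7 + P*p/7 (B(p, P) = 2 + (p*p + p*P)/7 = 2 + (p² + P*p)/7 = 2 + (p²/7 + P*p/7) = 2 + p²/7 + P*p/7)
G = -10298752 (G = -10552*976 = -10298752)
U = 72094684/7 (U = (2 + (⅐)*26² + (⅐)*105*26) - 1*(-10298752) = (2 + (⅐)*676 + 390) + 10298752 = (2 + 676/7 + 390) + 10298752 = 3420/7 + 10298752 = 72094684/7 ≈ 1.0299e+7)
214*U = 214*(72094684/7) = 15428262376/7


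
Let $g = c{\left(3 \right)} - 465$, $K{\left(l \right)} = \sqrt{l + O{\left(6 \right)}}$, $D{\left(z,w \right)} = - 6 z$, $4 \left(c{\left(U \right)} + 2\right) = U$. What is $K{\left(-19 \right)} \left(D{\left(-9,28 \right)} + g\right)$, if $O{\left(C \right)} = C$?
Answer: $- \frac{1649 i \sqrt{13}}{4} \approx - 1486.4 i$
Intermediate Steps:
$c{\left(U \right)} = -2 + \frac{U}{4}$
$K{\left(l \right)} = \sqrt{6 + l}$ ($K{\left(l \right)} = \sqrt{l + 6} = \sqrt{6 + l}$)
$g = - \frac{1865}{4}$ ($g = \left(-2 + \frac{1}{4} \cdot 3\right) - 465 = \left(-2 + \frac{3}{4}\right) - 465 = - \frac{5}{4} - 465 = - \frac{1865}{4} \approx -466.25$)
$K{\left(-19 \right)} \left(D{\left(-9,28 \right)} + g\right) = \sqrt{6 - 19} \left(\left(-6\right) \left(-9\right) - \frac{1865}{4}\right) = \sqrt{-13} \left(54 - \frac{1865}{4}\right) = i \sqrt{13} \left(- \frac{1649}{4}\right) = - \frac{1649 i \sqrt{13}}{4}$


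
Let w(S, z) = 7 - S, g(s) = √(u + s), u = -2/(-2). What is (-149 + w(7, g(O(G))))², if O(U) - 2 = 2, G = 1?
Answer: 22201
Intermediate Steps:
u = 1 (u = -2*(-½) = 1)
O(U) = 4 (O(U) = 2 + 2 = 4)
g(s) = √(1 + s)
(-149 + w(7, g(O(G))))² = (-149 + (7 - 1*7))² = (-149 + (7 - 7))² = (-149 + 0)² = (-149)² = 22201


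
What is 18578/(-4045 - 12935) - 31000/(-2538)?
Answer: 39935753/3591270 ≈ 11.120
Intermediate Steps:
18578/(-4045 - 12935) - 31000/(-2538) = 18578/(-16980) - 31000*(-1/2538) = 18578*(-1/16980) + 15500/1269 = -9289/8490 + 15500/1269 = 39935753/3591270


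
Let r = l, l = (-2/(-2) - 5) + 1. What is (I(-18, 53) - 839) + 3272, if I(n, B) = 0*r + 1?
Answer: 2434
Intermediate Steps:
l = -3 (l = (-2*(-1/2) - 5) + 1 = (1 - 5) + 1 = -4 + 1 = -3)
r = -3
I(n, B) = 1 (I(n, B) = 0*(-3) + 1 = 0 + 1 = 1)
(I(-18, 53) - 839) + 3272 = (1 - 839) + 3272 = -838 + 3272 = 2434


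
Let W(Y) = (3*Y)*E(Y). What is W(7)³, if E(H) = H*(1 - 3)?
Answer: -25412184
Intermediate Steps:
E(H) = -2*H (E(H) = H*(-2) = -2*H)
W(Y) = -6*Y² (W(Y) = (3*Y)*(-2*Y) = -6*Y²)
W(7)³ = (-6*7²)³ = (-6*49)³ = (-294)³ = -25412184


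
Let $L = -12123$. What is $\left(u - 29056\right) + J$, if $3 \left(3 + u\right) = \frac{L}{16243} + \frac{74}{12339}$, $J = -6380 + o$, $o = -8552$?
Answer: $- \frac{26450490743536}{601267131} \approx -43991.0$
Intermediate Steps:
$J = -14932$ ($J = -6380 - 8552 = -14932$)
$u = - \frac{1952185108}{601267131}$ ($u = -3 + \frac{- \frac{12123}{16243} + \frac{74}{12339}}{3} = -3 + \frac{1}{3} \left(- \frac{148383715}{200422377}\right) = -3 - \frac{148383715}{601267131} = - \frac{1952185108}{601267131} \approx -3.2468$)
$\left(u - 29056\right) + J = \left(- \frac{1952185108}{601267131} - 29056\right) - 14932 = - \frac{17472369943444}{601267131} - 14932 = - \frac{26450490743536}{601267131}$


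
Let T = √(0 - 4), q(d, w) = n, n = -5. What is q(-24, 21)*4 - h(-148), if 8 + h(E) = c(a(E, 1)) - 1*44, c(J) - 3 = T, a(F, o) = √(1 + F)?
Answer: 29 - 2*I ≈ 29.0 - 2.0*I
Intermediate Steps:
q(d, w) = -5
T = 2*I (T = √(-4) = 2*I ≈ 2.0*I)
c(J) = 3 + 2*I
h(E) = -49 + 2*I (h(E) = -8 + ((3 + 2*I) - 1*44) = -8 + ((3 + 2*I) - 44) = -8 + (-41 + 2*I) = -49 + 2*I)
q(-24, 21)*4 - h(-148) = -5*4 - (-49 + 2*I) = -20 + (49 - 2*I) = 29 - 2*I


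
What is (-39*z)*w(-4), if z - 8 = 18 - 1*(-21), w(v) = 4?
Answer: -7332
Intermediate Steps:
z = 47 (z = 8 + (18 - 1*(-21)) = 8 + (18 + 21) = 8 + 39 = 47)
(-39*z)*w(-4) = -39*47*4 = -1833*4 = -7332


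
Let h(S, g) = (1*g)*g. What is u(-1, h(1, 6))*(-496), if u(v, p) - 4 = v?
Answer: -1488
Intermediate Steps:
h(S, g) = g**2 (h(S, g) = g*g = g**2)
u(v, p) = 4 + v
u(-1, h(1, 6))*(-496) = (4 - 1)*(-496) = 3*(-496) = -1488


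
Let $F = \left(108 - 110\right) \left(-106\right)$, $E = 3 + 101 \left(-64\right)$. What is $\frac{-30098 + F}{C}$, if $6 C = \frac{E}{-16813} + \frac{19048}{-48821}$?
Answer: $\frac{16354166572052}{535727} \approx 3.0527 \cdot 10^{7}$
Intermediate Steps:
$E = -6461$ ($E = 3 - 6464 = -6461$)
$C = - \frac{1607181}{1641654946}$ ($C = \frac{- \frac{6461}{-16813} + \frac{19048}{-48821}}{6} = \frac{\left(-6461\right) \left(- \frac{1}{16813}\right) + 19048 \left(- \frac{1}{48821}\right)}{6} = \frac{\frac{6461}{16813} - \frac{19048}{48821}}{6} = \frac{1}{6} \left(- \frac{4821543}{820827473}\right) = - \frac{1607181}{1641654946} \approx -0.000979$)
$F = 212$ ($F = \left(-2\right) \left(-106\right) = 212$)
$\frac{-30098 + F}{C} = \frac{-30098 + 212}{- \frac{1607181}{1641654946}} = \left(-29886\right) \left(- \frac{1641654946}{1607181}\right) = \frac{16354166572052}{535727}$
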